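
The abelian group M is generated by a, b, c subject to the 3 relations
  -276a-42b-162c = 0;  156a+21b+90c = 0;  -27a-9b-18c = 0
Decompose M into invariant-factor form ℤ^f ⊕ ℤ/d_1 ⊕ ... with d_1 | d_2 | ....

Answer: M ≅ ℤ/3 ⊕ ℤ/9 ⊕ ℤ/18

Derivation:
rank_ℚ(R)=3; free=3−3=0
SNF(R) diag = [3, 9, 18] → torsion [3, 9, 18]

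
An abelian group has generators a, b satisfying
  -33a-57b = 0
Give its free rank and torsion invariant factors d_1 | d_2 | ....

rank_ℚ(R)=1; free=2−1=1
SNF(R) diag = [3] → torsion [3]

Answer: M ≅ ℤ^1 ⊕ ℤ/3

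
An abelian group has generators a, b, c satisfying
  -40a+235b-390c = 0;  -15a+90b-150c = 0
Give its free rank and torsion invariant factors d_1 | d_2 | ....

Answer: M ≅ ℤ^1 ⊕ ℤ/5 ⊕ ℤ/15

Derivation:
rank_ℚ(R)=2; free=3−2=1
SNF(R) diag = [5, 15] → torsion [5, 15]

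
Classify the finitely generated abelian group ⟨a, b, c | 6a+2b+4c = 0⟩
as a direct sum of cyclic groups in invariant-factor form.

Answer: M ≅ ℤ^2 ⊕ ℤ/2

Derivation:
rank_ℚ(R)=1; free=3−1=2
SNF(R) diag = [2] → torsion [2]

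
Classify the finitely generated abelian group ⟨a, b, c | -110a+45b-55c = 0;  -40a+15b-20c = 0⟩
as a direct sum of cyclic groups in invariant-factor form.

Answer: M ≅ ℤ^1 ⊕ ℤ/5 ⊕ ℤ/15

Derivation:
rank_ℚ(R)=2; free=3−2=1
SNF(R) diag = [5, 15] → torsion [5, 15]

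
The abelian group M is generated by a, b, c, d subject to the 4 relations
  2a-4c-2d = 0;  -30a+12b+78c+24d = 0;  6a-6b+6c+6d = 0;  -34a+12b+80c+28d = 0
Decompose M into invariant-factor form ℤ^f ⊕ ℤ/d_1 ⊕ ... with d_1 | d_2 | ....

rank_ℚ(R)=4; free=4−4=0
SNF(R) diag = [2, 6, 6, 18] → torsion [2, 6, 6, 18]

Answer: M ≅ ℤ/2 ⊕ ℤ/6 ⊕ ℤ/6 ⊕ ℤ/18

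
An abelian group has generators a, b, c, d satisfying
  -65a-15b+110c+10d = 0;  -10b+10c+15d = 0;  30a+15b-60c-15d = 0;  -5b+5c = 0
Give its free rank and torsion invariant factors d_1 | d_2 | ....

rank_ℚ(R)=4; free=4−4=0
SNF(R) diag = [5, 5, 15, 15] → torsion [5, 5, 15, 15]

Answer: M ≅ ℤ/5 ⊕ ℤ/5 ⊕ ℤ/15 ⊕ ℤ/15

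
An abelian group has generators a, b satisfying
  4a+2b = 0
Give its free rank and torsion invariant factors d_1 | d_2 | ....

rank_ℚ(R)=1; free=2−1=1
SNF(R) diag = [2] → torsion [2]

Answer: M ≅ ℤ^1 ⊕ ℤ/2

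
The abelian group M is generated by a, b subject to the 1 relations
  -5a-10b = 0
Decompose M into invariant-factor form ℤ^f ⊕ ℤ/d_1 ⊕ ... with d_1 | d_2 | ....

Answer: M ≅ ℤ^1 ⊕ ℤ/5

Derivation:
rank_ℚ(R)=1; free=2−1=1
SNF(R) diag = [5] → torsion [5]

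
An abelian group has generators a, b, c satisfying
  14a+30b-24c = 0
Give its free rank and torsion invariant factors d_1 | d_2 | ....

rank_ℚ(R)=1; free=3−1=2
SNF(R) diag = [2] → torsion [2]

Answer: M ≅ ℤ^2 ⊕ ℤ/2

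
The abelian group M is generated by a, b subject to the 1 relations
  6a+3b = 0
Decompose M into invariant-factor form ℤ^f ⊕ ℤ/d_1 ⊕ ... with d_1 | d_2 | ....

rank_ℚ(R)=1; free=2−1=1
SNF(R) diag = [3] → torsion [3]

Answer: M ≅ ℤ^1 ⊕ ℤ/3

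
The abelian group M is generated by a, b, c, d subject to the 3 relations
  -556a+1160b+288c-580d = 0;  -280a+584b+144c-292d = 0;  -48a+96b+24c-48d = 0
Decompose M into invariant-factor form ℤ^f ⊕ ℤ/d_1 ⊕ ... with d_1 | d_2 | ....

rank_ℚ(R)=3; free=4−3=1
SNF(R) diag = [4, 12, 24] → torsion [4, 12, 24]

Answer: M ≅ ℤ^1 ⊕ ℤ/4 ⊕ ℤ/12 ⊕ ℤ/24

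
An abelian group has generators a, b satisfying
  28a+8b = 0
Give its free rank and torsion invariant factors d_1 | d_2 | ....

Answer: M ≅ ℤ^1 ⊕ ℤ/4

Derivation:
rank_ℚ(R)=1; free=2−1=1
SNF(R) diag = [4] → torsion [4]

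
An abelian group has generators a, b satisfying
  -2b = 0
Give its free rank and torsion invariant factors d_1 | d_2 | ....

Answer: M ≅ ℤ^1 ⊕ ℤ/2

Derivation:
rank_ℚ(R)=1; free=2−1=1
SNF(R) diag = [2] → torsion [2]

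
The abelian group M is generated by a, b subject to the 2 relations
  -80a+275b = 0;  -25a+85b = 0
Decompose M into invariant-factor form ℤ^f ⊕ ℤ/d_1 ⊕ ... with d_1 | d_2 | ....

rank_ℚ(R)=2; free=2−2=0
SNF(R) diag = [5, 15] → torsion [5, 15]

Answer: M ≅ ℤ/5 ⊕ ℤ/15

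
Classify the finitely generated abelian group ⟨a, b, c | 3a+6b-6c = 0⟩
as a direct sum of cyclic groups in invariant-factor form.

rank_ℚ(R)=1; free=3−1=2
SNF(R) diag = [3] → torsion [3]

Answer: M ≅ ℤ^2 ⊕ ℤ/3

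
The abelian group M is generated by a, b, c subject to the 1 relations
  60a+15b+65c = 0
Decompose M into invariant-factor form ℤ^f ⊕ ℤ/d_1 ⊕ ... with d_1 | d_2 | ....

Answer: M ≅ ℤ^2 ⊕ ℤ/5

Derivation:
rank_ℚ(R)=1; free=3−1=2
SNF(R) diag = [5] → torsion [5]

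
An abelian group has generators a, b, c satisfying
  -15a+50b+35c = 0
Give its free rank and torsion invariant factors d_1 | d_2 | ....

Answer: M ≅ ℤ^2 ⊕ ℤ/5

Derivation:
rank_ℚ(R)=1; free=3−1=2
SNF(R) diag = [5] → torsion [5]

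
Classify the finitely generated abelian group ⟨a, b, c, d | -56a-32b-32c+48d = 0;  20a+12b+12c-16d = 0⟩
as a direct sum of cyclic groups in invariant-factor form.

rank_ℚ(R)=2; free=4−2=2
SNF(R) diag = [4, 8] → torsion [4, 8]

Answer: M ≅ ℤ^2 ⊕ ℤ/4 ⊕ ℤ/8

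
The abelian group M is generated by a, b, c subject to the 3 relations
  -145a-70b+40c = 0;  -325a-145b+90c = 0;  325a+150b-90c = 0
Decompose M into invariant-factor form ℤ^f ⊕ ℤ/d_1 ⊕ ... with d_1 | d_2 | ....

Answer: M ≅ ℤ/5 ⊕ ℤ/5 ⊕ ℤ/10

Derivation:
rank_ℚ(R)=3; free=3−3=0
SNF(R) diag = [5, 5, 10] → torsion [5, 5, 10]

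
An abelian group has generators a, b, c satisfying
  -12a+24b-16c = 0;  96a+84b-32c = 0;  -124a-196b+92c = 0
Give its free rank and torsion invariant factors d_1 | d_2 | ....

Answer: M ≅ ℤ/4 ⊕ ℤ/4 ⊕ ℤ/12

Derivation:
rank_ℚ(R)=3; free=3−3=0
SNF(R) diag = [4, 4, 12] → torsion [4, 4, 12]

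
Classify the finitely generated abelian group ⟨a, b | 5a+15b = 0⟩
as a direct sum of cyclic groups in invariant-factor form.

rank_ℚ(R)=1; free=2−1=1
SNF(R) diag = [5] → torsion [5]

Answer: M ≅ ℤ^1 ⊕ ℤ/5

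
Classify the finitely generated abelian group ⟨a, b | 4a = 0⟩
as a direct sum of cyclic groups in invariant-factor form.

Answer: M ≅ ℤ^1 ⊕ ℤ/4

Derivation:
rank_ℚ(R)=1; free=2−1=1
SNF(R) diag = [4] → torsion [4]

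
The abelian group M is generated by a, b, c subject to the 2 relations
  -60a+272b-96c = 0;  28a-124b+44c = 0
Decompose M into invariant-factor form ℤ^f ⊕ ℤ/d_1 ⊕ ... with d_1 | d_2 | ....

rank_ℚ(R)=2; free=3−2=1
SNF(R) diag = [4, 4] → torsion [4, 4]

Answer: M ≅ ℤ^1 ⊕ ℤ/4 ⊕ ℤ/4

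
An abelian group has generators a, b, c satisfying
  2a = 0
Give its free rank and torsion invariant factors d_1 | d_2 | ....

Answer: M ≅ ℤ^2 ⊕ ℤ/2

Derivation:
rank_ℚ(R)=1; free=3−1=2
SNF(R) diag = [2] → torsion [2]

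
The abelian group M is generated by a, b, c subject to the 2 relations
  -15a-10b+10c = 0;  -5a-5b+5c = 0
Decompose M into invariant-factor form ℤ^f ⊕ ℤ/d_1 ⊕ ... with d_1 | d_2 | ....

Answer: M ≅ ℤ^1 ⊕ ℤ/5 ⊕ ℤ/5

Derivation:
rank_ℚ(R)=2; free=3−2=1
SNF(R) diag = [5, 5] → torsion [5, 5]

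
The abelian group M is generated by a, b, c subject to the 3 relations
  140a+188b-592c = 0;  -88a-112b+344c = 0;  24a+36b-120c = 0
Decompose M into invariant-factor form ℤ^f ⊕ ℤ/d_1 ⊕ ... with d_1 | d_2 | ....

rank_ℚ(R)=3; free=3−3=0
SNF(R) diag = [4, 12, 24] → torsion [4, 12, 24]

Answer: M ≅ ℤ/4 ⊕ ℤ/12 ⊕ ℤ/24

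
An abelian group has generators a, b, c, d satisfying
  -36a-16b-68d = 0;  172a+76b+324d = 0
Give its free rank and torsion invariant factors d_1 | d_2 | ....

Answer: M ≅ ℤ^2 ⊕ ℤ/4 ⊕ ℤ/4

Derivation:
rank_ℚ(R)=2; free=4−2=2
SNF(R) diag = [4, 4] → torsion [4, 4]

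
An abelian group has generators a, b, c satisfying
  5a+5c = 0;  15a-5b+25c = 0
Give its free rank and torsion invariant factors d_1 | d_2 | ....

Answer: M ≅ ℤ^1 ⊕ ℤ/5 ⊕ ℤ/5

Derivation:
rank_ℚ(R)=2; free=3−2=1
SNF(R) diag = [5, 5] → torsion [5, 5]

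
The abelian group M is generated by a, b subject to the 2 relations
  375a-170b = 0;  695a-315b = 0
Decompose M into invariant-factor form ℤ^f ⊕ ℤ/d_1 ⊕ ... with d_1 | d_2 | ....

rank_ℚ(R)=2; free=2−2=0
SNF(R) diag = [5, 5] → torsion [5, 5]

Answer: M ≅ ℤ/5 ⊕ ℤ/5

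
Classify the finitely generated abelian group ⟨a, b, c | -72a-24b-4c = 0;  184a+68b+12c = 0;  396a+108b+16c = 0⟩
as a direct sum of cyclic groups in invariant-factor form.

rank_ℚ(R)=3; free=3−3=0
SNF(R) diag = [4, 4, 12] → torsion [4, 4, 12]

Answer: M ≅ ℤ/4 ⊕ ℤ/4 ⊕ ℤ/12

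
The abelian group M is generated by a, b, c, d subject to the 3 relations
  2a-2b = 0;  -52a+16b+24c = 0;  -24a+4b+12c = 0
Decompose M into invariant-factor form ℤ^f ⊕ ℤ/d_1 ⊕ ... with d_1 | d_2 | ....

Answer: M ≅ ℤ^1 ⊕ ℤ/2 ⊕ ℤ/4 ⊕ ℤ/12

Derivation:
rank_ℚ(R)=3; free=4−3=1
SNF(R) diag = [2, 4, 12] → torsion [2, 4, 12]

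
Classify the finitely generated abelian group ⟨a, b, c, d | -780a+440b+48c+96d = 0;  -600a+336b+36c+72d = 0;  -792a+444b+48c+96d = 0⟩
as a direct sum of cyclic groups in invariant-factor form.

rank_ℚ(R)=3; free=4−3=1
SNF(R) diag = [4, 12, 12] → torsion [4, 12, 12]

Answer: M ≅ ℤ^1 ⊕ ℤ/4 ⊕ ℤ/12 ⊕ ℤ/12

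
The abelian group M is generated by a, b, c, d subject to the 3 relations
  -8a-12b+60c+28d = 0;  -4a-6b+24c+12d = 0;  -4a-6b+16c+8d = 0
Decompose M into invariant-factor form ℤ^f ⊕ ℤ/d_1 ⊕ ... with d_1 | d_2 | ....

rank_ℚ(R)=3; free=4−3=1
SNF(R) diag = [2, 4, 4] → torsion [2, 4, 4]

Answer: M ≅ ℤ^1 ⊕ ℤ/2 ⊕ ℤ/4 ⊕ ℤ/4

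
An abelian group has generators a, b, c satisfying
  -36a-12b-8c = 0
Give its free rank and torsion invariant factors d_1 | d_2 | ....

Answer: M ≅ ℤ^2 ⊕ ℤ/4

Derivation:
rank_ℚ(R)=1; free=3−1=2
SNF(R) diag = [4] → torsion [4]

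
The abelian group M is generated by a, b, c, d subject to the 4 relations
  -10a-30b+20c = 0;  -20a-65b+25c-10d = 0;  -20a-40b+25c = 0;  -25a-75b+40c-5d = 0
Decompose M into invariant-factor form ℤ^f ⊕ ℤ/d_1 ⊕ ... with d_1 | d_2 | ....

rank_ℚ(R)=4; free=4−4=0
SNF(R) diag = [5, 5, 5, 10] → torsion [5, 5, 5, 10]

Answer: M ≅ ℤ/5 ⊕ ℤ/5 ⊕ ℤ/5 ⊕ ℤ/10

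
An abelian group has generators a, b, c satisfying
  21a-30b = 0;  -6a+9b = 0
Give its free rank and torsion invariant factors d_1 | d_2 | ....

Answer: M ≅ ℤ^1 ⊕ ℤ/3 ⊕ ℤ/3

Derivation:
rank_ℚ(R)=2; free=3−2=1
SNF(R) diag = [3, 3] → torsion [3, 3]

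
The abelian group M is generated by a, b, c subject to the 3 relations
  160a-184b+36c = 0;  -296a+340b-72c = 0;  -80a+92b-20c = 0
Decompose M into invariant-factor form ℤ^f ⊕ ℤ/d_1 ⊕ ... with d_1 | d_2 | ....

rank_ℚ(R)=3; free=3−3=0
SNF(R) diag = [4, 4, 8] → torsion [4, 4, 8]

Answer: M ≅ ℤ/4 ⊕ ℤ/4 ⊕ ℤ/8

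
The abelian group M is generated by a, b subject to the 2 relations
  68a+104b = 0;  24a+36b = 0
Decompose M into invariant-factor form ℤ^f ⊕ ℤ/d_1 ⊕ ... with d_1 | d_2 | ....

rank_ℚ(R)=2; free=2−2=0
SNF(R) diag = [4, 12] → torsion [4, 12]

Answer: M ≅ ℤ/4 ⊕ ℤ/12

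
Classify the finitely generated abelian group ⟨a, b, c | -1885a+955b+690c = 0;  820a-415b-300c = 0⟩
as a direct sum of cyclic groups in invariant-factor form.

rank_ℚ(R)=2; free=3−2=1
SNF(R) diag = [5, 15] → torsion [5, 15]

Answer: M ≅ ℤ^1 ⊕ ℤ/5 ⊕ ℤ/15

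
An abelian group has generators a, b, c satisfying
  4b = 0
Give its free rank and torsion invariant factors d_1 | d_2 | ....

rank_ℚ(R)=1; free=3−1=2
SNF(R) diag = [4] → torsion [4]

Answer: M ≅ ℤ^2 ⊕ ℤ/4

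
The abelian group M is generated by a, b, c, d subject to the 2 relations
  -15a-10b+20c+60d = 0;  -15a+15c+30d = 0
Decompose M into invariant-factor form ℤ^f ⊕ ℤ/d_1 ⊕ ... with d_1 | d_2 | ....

Answer: M ≅ ℤ^2 ⊕ ℤ/5 ⊕ ℤ/15

Derivation:
rank_ℚ(R)=2; free=4−2=2
SNF(R) diag = [5, 15] → torsion [5, 15]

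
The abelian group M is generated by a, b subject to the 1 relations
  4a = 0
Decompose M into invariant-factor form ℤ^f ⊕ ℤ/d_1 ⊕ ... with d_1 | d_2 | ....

Answer: M ≅ ℤ^1 ⊕ ℤ/4

Derivation:
rank_ℚ(R)=1; free=2−1=1
SNF(R) diag = [4] → torsion [4]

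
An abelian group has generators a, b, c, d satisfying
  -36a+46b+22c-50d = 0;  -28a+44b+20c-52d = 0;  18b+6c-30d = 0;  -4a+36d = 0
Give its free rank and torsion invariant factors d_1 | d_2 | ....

Answer: M ≅ ℤ/2 ⊕ ℤ/4 ⊕ ℤ/12 ⊕ ℤ/36

Derivation:
rank_ℚ(R)=4; free=4−4=0
SNF(R) diag = [2, 4, 12, 36] → torsion [2, 4, 12, 36]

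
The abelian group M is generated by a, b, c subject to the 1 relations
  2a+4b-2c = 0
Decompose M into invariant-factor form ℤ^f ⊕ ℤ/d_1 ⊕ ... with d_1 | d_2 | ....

rank_ℚ(R)=1; free=3−1=2
SNF(R) diag = [2] → torsion [2]

Answer: M ≅ ℤ^2 ⊕ ℤ/2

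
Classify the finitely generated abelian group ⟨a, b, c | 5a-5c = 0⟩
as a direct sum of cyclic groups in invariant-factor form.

rank_ℚ(R)=1; free=3−1=2
SNF(R) diag = [5] → torsion [5]

Answer: M ≅ ℤ^2 ⊕ ℤ/5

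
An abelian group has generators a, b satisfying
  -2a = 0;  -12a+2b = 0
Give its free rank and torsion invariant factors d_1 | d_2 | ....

rank_ℚ(R)=2; free=2−2=0
SNF(R) diag = [2, 2] → torsion [2, 2]

Answer: M ≅ ℤ/2 ⊕ ℤ/2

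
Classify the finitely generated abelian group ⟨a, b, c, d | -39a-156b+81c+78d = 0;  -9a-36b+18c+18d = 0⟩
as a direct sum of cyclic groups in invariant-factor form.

rank_ℚ(R)=2; free=4−2=2
SNF(R) diag = [3, 9] → torsion [3, 9]

Answer: M ≅ ℤ^2 ⊕ ℤ/3 ⊕ ℤ/9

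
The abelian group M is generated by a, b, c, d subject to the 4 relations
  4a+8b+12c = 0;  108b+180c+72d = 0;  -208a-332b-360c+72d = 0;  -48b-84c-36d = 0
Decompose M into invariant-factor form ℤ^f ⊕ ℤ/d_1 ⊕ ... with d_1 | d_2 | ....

rank_ℚ(R)=4; free=4−4=0
SNF(R) diag = [4, 12, 36, 108] → torsion [4, 12, 36, 108]

Answer: M ≅ ℤ/4 ⊕ ℤ/12 ⊕ ℤ/36 ⊕ ℤ/108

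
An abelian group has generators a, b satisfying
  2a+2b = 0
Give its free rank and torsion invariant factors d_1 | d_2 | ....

Answer: M ≅ ℤ^1 ⊕ ℤ/2

Derivation:
rank_ℚ(R)=1; free=2−1=1
SNF(R) diag = [2] → torsion [2]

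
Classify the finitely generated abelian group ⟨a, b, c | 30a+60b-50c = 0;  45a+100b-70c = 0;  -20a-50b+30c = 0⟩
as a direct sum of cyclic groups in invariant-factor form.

rank_ℚ(R)=3; free=3−3=0
SNF(R) diag = [5, 10, 10] → torsion [5, 10, 10]

Answer: M ≅ ℤ/5 ⊕ ℤ/10 ⊕ ℤ/10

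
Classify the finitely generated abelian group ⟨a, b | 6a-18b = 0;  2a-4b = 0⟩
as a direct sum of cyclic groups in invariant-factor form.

rank_ℚ(R)=2; free=2−2=0
SNF(R) diag = [2, 6] → torsion [2, 6]

Answer: M ≅ ℤ/2 ⊕ ℤ/6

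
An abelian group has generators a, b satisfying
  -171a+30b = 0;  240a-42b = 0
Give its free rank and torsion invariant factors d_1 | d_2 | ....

rank_ℚ(R)=2; free=2−2=0
SNF(R) diag = [3, 6] → torsion [3, 6]

Answer: M ≅ ℤ/3 ⊕ ℤ/6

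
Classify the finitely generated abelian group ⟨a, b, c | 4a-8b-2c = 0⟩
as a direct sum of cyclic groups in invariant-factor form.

rank_ℚ(R)=1; free=3−1=2
SNF(R) diag = [2] → torsion [2]

Answer: M ≅ ℤ^2 ⊕ ℤ/2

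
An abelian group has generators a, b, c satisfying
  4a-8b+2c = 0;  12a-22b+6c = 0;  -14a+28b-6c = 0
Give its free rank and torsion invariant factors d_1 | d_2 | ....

rank_ℚ(R)=3; free=3−3=0
SNF(R) diag = [2, 2, 2] → torsion [2, 2, 2]

Answer: M ≅ ℤ/2 ⊕ ℤ/2 ⊕ ℤ/2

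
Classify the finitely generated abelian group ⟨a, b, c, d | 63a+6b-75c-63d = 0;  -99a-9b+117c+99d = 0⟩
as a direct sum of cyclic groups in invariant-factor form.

rank_ℚ(R)=2; free=4−2=2
SNF(R) diag = [3, 9] → torsion [3, 9]

Answer: M ≅ ℤ^2 ⊕ ℤ/3 ⊕ ℤ/9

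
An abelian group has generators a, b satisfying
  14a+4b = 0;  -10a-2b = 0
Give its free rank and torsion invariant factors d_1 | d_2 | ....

Answer: M ≅ ℤ/2 ⊕ ℤ/6

Derivation:
rank_ℚ(R)=2; free=2−2=0
SNF(R) diag = [2, 6] → torsion [2, 6]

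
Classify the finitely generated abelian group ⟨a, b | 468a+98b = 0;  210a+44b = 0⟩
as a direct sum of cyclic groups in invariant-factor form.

rank_ℚ(R)=2; free=2−2=0
SNF(R) diag = [2, 6] → torsion [2, 6]

Answer: M ≅ ℤ/2 ⊕ ℤ/6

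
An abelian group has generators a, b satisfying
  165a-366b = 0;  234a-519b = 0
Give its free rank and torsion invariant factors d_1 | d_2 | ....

rank_ℚ(R)=2; free=2−2=0
SNF(R) diag = [3, 3] → torsion [3, 3]

Answer: M ≅ ℤ/3 ⊕ ℤ/3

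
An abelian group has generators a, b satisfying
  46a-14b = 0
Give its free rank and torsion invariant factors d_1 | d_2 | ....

rank_ℚ(R)=1; free=2−1=1
SNF(R) diag = [2] → torsion [2]

Answer: M ≅ ℤ^1 ⊕ ℤ/2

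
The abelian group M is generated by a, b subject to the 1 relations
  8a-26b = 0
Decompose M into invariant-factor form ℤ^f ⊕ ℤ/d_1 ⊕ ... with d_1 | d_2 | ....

rank_ℚ(R)=1; free=2−1=1
SNF(R) diag = [2] → torsion [2]

Answer: M ≅ ℤ^1 ⊕ ℤ/2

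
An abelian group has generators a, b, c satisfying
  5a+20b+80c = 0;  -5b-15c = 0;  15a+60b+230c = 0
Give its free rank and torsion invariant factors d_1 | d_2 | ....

Answer: M ≅ ℤ/5 ⊕ ℤ/5 ⊕ ℤ/10

Derivation:
rank_ℚ(R)=3; free=3−3=0
SNF(R) diag = [5, 5, 10] → torsion [5, 5, 10]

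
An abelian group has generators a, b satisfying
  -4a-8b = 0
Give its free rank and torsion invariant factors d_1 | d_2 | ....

rank_ℚ(R)=1; free=2−1=1
SNF(R) diag = [4] → torsion [4]

Answer: M ≅ ℤ^1 ⊕ ℤ/4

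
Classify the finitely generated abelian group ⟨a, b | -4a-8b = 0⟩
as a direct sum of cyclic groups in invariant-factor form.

rank_ℚ(R)=1; free=2−1=1
SNF(R) diag = [4] → torsion [4]

Answer: M ≅ ℤ^1 ⊕ ℤ/4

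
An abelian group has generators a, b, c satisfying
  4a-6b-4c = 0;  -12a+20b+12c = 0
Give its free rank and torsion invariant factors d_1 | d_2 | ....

rank_ℚ(R)=2; free=3−2=1
SNF(R) diag = [2, 4] → torsion [2, 4]

Answer: M ≅ ℤ^1 ⊕ ℤ/2 ⊕ ℤ/4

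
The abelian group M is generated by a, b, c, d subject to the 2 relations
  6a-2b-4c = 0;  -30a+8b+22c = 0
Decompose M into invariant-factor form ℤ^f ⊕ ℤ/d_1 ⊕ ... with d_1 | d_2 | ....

Answer: M ≅ ℤ^2 ⊕ ℤ/2 ⊕ ℤ/6

Derivation:
rank_ℚ(R)=2; free=4−2=2
SNF(R) diag = [2, 6] → torsion [2, 6]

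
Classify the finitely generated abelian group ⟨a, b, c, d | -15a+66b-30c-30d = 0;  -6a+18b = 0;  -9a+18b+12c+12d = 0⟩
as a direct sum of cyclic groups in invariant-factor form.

Answer: M ≅ ℤ^1 ⊕ ℤ/3 ⊕ ℤ/6 ⊕ ℤ/6

Derivation:
rank_ℚ(R)=3; free=4−3=1
SNF(R) diag = [3, 6, 6] → torsion [3, 6, 6]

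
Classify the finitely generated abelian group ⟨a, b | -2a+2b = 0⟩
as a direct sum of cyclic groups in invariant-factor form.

rank_ℚ(R)=1; free=2−1=1
SNF(R) diag = [2] → torsion [2]

Answer: M ≅ ℤ^1 ⊕ ℤ/2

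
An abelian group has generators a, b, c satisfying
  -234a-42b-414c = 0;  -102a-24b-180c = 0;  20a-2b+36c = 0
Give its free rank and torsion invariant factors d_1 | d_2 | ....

rank_ℚ(R)=3; free=3−3=0
SNF(R) diag = [2, 6, 18] → torsion [2, 6, 18]

Answer: M ≅ ℤ/2 ⊕ ℤ/6 ⊕ ℤ/18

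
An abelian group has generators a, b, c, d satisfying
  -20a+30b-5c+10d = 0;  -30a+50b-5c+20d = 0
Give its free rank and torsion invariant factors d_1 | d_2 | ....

Answer: M ≅ ℤ^2 ⊕ ℤ/5 ⊕ ℤ/10

Derivation:
rank_ℚ(R)=2; free=4−2=2
SNF(R) diag = [5, 10] → torsion [5, 10]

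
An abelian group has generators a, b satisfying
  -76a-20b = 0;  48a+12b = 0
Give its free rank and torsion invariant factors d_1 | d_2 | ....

Answer: M ≅ ℤ/4 ⊕ ℤ/12

Derivation:
rank_ℚ(R)=2; free=2−2=0
SNF(R) diag = [4, 12] → torsion [4, 12]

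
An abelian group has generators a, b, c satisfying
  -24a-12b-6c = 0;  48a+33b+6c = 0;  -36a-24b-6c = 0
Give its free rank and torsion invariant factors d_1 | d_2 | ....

rank_ℚ(R)=3; free=3−3=0
SNF(R) diag = [3, 6, 12] → torsion [3, 6, 12]

Answer: M ≅ ℤ/3 ⊕ ℤ/6 ⊕ ℤ/12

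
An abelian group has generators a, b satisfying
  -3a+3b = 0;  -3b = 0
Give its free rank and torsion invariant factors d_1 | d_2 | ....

rank_ℚ(R)=2; free=2−2=0
SNF(R) diag = [3, 3] → torsion [3, 3]

Answer: M ≅ ℤ/3 ⊕ ℤ/3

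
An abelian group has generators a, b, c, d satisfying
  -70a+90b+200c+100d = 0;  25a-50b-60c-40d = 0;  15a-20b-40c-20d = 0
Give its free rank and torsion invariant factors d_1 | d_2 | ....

Answer: M ≅ ℤ^1 ⊕ ℤ/5 ⊕ ℤ/10 ⊕ ℤ/20

Derivation:
rank_ℚ(R)=3; free=4−3=1
SNF(R) diag = [5, 10, 20] → torsion [5, 10, 20]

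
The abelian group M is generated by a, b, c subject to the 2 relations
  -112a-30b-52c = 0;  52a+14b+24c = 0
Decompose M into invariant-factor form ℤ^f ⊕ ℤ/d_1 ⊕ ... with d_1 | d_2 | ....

rank_ℚ(R)=2; free=3−2=1
SNF(R) diag = [2, 4] → torsion [2, 4]

Answer: M ≅ ℤ^1 ⊕ ℤ/2 ⊕ ℤ/4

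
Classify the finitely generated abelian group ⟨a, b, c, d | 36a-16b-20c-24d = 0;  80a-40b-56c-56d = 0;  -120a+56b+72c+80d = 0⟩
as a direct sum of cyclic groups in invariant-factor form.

rank_ℚ(R)=3; free=4−3=1
SNF(R) diag = [4, 8, 8] → torsion [4, 8, 8]

Answer: M ≅ ℤ^1 ⊕ ℤ/4 ⊕ ℤ/8 ⊕ ℤ/8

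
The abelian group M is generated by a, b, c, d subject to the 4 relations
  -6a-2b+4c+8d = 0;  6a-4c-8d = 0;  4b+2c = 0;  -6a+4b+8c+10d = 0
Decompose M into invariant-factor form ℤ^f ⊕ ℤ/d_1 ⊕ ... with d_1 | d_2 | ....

rank_ℚ(R)=4; free=4−4=0
SNF(R) diag = [2, 2, 2, 6] → torsion [2, 2, 2, 6]

Answer: M ≅ ℤ/2 ⊕ ℤ/2 ⊕ ℤ/2 ⊕ ℤ/6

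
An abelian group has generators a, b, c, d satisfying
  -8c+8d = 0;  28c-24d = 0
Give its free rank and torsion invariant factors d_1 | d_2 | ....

Answer: M ≅ ℤ^2 ⊕ ℤ/4 ⊕ ℤ/8

Derivation:
rank_ℚ(R)=2; free=4−2=2
SNF(R) diag = [4, 8] → torsion [4, 8]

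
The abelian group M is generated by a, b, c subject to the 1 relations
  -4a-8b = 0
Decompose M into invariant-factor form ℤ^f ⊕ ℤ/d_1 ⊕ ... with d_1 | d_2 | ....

rank_ℚ(R)=1; free=3−1=2
SNF(R) diag = [4] → torsion [4]

Answer: M ≅ ℤ^2 ⊕ ℤ/4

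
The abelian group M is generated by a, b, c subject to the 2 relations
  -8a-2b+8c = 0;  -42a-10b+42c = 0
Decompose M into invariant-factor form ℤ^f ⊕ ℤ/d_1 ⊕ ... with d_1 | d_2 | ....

rank_ℚ(R)=2; free=3−2=1
SNF(R) diag = [2, 2] → torsion [2, 2]

Answer: M ≅ ℤ^1 ⊕ ℤ/2 ⊕ ℤ/2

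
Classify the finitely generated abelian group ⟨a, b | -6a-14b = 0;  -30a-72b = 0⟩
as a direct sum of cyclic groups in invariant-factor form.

rank_ℚ(R)=2; free=2−2=0
SNF(R) diag = [2, 6] → torsion [2, 6]

Answer: M ≅ ℤ/2 ⊕ ℤ/6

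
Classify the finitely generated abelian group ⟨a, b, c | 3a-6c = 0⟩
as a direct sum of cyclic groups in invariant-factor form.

Answer: M ≅ ℤ^2 ⊕ ℤ/3

Derivation:
rank_ℚ(R)=1; free=3−1=2
SNF(R) diag = [3] → torsion [3]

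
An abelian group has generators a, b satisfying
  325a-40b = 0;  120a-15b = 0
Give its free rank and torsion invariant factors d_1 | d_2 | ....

Answer: M ≅ ℤ/5 ⊕ ℤ/15

Derivation:
rank_ℚ(R)=2; free=2−2=0
SNF(R) diag = [5, 15] → torsion [5, 15]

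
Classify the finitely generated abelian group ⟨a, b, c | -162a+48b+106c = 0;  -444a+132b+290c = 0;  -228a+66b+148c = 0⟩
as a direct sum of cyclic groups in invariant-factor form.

rank_ℚ(R)=3; free=3−3=0
SNF(R) diag = [2, 6, 18] → torsion [2, 6, 18]

Answer: M ≅ ℤ/2 ⊕ ℤ/6 ⊕ ℤ/18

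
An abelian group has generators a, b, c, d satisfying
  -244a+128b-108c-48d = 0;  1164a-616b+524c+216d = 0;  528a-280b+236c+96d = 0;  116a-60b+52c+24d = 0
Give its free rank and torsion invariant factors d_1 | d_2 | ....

rank_ℚ(R)=4; free=4−4=0
SNF(R) diag = [4, 4, 12, 24] → torsion [4, 4, 12, 24]

Answer: M ≅ ℤ/4 ⊕ ℤ/4 ⊕ ℤ/12 ⊕ ℤ/24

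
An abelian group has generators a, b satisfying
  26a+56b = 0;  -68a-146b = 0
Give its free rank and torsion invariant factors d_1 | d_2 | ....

rank_ℚ(R)=2; free=2−2=0
SNF(R) diag = [2, 6] → torsion [2, 6]

Answer: M ≅ ℤ/2 ⊕ ℤ/6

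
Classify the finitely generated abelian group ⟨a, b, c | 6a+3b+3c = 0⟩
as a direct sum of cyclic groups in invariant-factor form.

rank_ℚ(R)=1; free=3−1=2
SNF(R) diag = [3] → torsion [3]

Answer: M ≅ ℤ^2 ⊕ ℤ/3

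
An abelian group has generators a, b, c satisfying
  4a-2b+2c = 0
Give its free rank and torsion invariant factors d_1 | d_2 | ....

rank_ℚ(R)=1; free=3−1=2
SNF(R) diag = [2] → torsion [2]

Answer: M ≅ ℤ^2 ⊕ ℤ/2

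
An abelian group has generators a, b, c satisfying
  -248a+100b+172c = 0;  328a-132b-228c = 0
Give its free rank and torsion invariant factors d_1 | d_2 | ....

rank_ℚ(R)=2; free=3−2=1
SNF(R) diag = [4, 8] → torsion [4, 8]

Answer: M ≅ ℤ^1 ⊕ ℤ/4 ⊕ ℤ/8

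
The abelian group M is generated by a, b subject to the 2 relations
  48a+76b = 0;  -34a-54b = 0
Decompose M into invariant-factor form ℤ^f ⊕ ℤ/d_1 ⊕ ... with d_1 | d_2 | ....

Answer: M ≅ ℤ/2 ⊕ ℤ/4

Derivation:
rank_ℚ(R)=2; free=2−2=0
SNF(R) diag = [2, 4] → torsion [2, 4]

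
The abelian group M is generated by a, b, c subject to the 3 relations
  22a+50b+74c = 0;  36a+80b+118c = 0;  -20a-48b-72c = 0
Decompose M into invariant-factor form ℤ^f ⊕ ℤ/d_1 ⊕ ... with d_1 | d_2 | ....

rank_ℚ(R)=3; free=3−3=0
SNF(R) diag = [2, 2, 4] → torsion [2, 2, 4]

Answer: M ≅ ℤ/2 ⊕ ℤ/2 ⊕ ℤ/4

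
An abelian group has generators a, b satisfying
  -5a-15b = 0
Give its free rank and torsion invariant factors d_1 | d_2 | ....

rank_ℚ(R)=1; free=2−1=1
SNF(R) diag = [5] → torsion [5]

Answer: M ≅ ℤ^1 ⊕ ℤ/5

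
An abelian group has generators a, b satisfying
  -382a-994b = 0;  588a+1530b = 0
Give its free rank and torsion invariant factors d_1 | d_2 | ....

rank_ℚ(R)=2; free=2−2=0
SNF(R) diag = [2, 6] → torsion [2, 6]

Answer: M ≅ ℤ/2 ⊕ ℤ/6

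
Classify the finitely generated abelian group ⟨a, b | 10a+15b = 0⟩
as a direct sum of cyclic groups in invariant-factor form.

rank_ℚ(R)=1; free=2−1=1
SNF(R) diag = [5] → torsion [5]

Answer: M ≅ ℤ^1 ⊕ ℤ/5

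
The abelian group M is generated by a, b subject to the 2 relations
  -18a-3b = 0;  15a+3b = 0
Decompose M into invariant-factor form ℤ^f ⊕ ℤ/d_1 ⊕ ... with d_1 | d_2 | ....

rank_ℚ(R)=2; free=2−2=0
SNF(R) diag = [3, 3] → torsion [3, 3]

Answer: M ≅ ℤ/3 ⊕ ℤ/3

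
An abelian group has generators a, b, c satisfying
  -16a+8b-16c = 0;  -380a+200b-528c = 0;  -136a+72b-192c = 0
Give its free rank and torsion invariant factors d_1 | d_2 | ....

rank_ℚ(R)=3; free=3−3=0
SNF(R) diag = [4, 8, 16] → torsion [4, 8, 16]

Answer: M ≅ ℤ/4 ⊕ ℤ/8 ⊕ ℤ/16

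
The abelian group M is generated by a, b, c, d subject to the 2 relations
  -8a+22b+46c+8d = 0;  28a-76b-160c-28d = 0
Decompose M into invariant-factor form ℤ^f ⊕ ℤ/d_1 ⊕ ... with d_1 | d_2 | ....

rank_ℚ(R)=2; free=4−2=2
SNF(R) diag = [2, 4] → torsion [2, 4]

Answer: M ≅ ℤ^2 ⊕ ℤ/2 ⊕ ℤ/4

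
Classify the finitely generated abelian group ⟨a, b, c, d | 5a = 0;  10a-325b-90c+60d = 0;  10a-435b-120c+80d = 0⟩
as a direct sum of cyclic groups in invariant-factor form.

Answer: M ≅ ℤ^1 ⊕ ℤ/5 ⊕ ℤ/5 ⊕ ℤ/10

Derivation:
rank_ℚ(R)=3; free=4−3=1
SNF(R) diag = [5, 5, 10] → torsion [5, 5, 10]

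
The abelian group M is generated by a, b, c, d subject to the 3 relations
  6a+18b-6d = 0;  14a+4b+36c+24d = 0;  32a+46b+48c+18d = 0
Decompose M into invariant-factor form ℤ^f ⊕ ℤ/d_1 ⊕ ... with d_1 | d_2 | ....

Answer: M ≅ ℤ^1 ⊕ ℤ/2 ⊕ ℤ/6 ⊕ ℤ/12

Derivation:
rank_ℚ(R)=3; free=4−3=1
SNF(R) diag = [2, 6, 12] → torsion [2, 6, 12]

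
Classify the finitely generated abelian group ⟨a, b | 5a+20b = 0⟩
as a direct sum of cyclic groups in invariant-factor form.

rank_ℚ(R)=1; free=2−1=1
SNF(R) diag = [5] → torsion [5]

Answer: M ≅ ℤ^1 ⊕ ℤ/5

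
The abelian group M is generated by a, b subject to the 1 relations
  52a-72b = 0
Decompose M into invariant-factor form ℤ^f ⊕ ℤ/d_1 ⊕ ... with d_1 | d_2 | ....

rank_ℚ(R)=1; free=2−1=1
SNF(R) diag = [4] → torsion [4]

Answer: M ≅ ℤ^1 ⊕ ℤ/4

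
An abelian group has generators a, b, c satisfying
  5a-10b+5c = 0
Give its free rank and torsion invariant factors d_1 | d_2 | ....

Answer: M ≅ ℤ^2 ⊕ ℤ/5

Derivation:
rank_ℚ(R)=1; free=3−1=2
SNF(R) diag = [5] → torsion [5]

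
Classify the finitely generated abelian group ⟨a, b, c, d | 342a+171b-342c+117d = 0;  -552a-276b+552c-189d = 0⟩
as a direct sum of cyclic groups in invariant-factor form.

Answer: M ≅ ℤ^2 ⊕ ℤ/3 ⊕ ℤ/9

Derivation:
rank_ℚ(R)=2; free=4−2=2
SNF(R) diag = [3, 9] → torsion [3, 9]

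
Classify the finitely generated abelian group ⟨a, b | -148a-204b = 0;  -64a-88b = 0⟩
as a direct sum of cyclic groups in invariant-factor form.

Answer: M ≅ ℤ/4 ⊕ ℤ/8

Derivation:
rank_ℚ(R)=2; free=2−2=0
SNF(R) diag = [4, 8] → torsion [4, 8]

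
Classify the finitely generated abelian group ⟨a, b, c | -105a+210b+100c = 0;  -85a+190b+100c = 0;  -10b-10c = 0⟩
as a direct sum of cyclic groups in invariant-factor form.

rank_ℚ(R)=3; free=3−3=0
SNF(R) diag = [5, 10, 20] → torsion [5, 10, 20]

Answer: M ≅ ℤ/5 ⊕ ℤ/10 ⊕ ℤ/20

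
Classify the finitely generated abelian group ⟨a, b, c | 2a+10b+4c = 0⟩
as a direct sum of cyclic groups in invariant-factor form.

Answer: M ≅ ℤ^2 ⊕ ℤ/2

Derivation:
rank_ℚ(R)=1; free=3−1=2
SNF(R) diag = [2] → torsion [2]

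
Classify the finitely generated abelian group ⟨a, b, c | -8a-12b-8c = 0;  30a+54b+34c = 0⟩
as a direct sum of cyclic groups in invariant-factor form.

Answer: M ≅ ℤ^1 ⊕ ℤ/2 ⊕ ℤ/4

Derivation:
rank_ℚ(R)=2; free=3−2=1
SNF(R) diag = [2, 4] → torsion [2, 4]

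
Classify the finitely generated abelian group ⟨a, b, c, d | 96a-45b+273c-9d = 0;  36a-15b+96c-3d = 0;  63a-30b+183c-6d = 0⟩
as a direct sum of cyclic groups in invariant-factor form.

Answer: M ≅ ℤ^1 ⊕ ℤ/3 ⊕ ℤ/3 ⊕ ℤ/9

Derivation:
rank_ℚ(R)=3; free=4−3=1
SNF(R) diag = [3, 3, 9] → torsion [3, 3, 9]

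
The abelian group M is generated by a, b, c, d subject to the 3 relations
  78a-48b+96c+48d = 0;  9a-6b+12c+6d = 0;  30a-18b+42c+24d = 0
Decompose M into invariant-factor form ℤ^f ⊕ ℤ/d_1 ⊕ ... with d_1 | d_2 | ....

rank_ℚ(R)=3; free=4−3=1
SNF(R) diag = [3, 6, 12] → torsion [3, 6, 12]

Answer: M ≅ ℤ^1 ⊕ ℤ/3 ⊕ ℤ/6 ⊕ ℤ/12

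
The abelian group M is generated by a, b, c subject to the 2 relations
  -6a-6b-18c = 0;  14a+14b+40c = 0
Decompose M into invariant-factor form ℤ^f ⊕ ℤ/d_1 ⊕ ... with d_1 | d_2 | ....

Answer: M ≅ ℤ^1 ⊕ ℤ/2 ⊕ ℤ/6

Derivation:
rank_ℚ(R)=2; free=3−2=1
SNF(R) diag = [2, 6] → torsion [2, 6]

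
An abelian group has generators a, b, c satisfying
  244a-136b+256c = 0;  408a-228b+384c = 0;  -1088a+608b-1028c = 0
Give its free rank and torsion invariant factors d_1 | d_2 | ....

rank_ℚ(R)=3; free=3−3=0
SNF(R) diag = [4, 12, 12] → torsion [4, 12, 12]

Answer: M ≅ ℤ/4 ⊕ ℤ/12 ⊕ ℤ/12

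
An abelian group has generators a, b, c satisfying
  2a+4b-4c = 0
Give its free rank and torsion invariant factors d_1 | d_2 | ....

Answer: M ≅ ℤ^2 ⊕ ℤ/2

Derivation:
rank_ℚ(R)=1; free=3−1=2
SNF(R) diag = [2] → torsion [2]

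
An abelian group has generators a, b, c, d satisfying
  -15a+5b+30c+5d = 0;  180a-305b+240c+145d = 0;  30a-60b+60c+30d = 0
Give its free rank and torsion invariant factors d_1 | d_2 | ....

rank_ℚ(R)=3; free=4−3=1
SNF(R) diag = [5, 15, 30] → torsion [5, 15, 30]

Answer: M ≅ ℤ^1 ⊕ ℤ/5 ⊕ ℤ/15 ⊕ ℤ/30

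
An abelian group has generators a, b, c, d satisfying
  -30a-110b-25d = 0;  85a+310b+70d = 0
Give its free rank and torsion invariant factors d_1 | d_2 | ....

rank_ℚ(R)=2; free=4−2=2
SNF(R) diag = [5, 5] → torsion [5, 5]

Answer: M ≅ ℤ^2 ⊕ ℤ/5 ⊕ ℤ/5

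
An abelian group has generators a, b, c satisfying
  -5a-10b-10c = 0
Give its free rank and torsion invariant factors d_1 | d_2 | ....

Answer: M ≅ ℤ^2 ⊕ ℤ/5

Derivation:
rank_ℚ(R)=1; free=3−1=2
SNF(R) diag = [5] → torsion [5]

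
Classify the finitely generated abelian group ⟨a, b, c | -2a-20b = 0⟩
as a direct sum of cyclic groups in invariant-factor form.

rank_ℚ(R)=1; free=3−1=2
SNF(R) diag = [2] → torsion [2]

Answer: M ≅ ℤ^2 ⊕ ℤ/2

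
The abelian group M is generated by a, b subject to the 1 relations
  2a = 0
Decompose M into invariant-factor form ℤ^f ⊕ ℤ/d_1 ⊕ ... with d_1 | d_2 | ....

Answer: M ≅ ℤ^1 ⊕ ℤ/2

Derivation:
rank_ℚ(R)=1; free=2−1=1
SNF(R) diag = [2] → torsion [2]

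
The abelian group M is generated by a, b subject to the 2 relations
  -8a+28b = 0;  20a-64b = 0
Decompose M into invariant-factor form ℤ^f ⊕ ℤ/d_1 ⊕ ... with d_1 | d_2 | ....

rank_ℚ(R)=2; free=2−2=0
SNF(R) diag = [4, 12] → torsion [4, 12]

Answer: M ≅ ℤ/4 ⊕ ℤ/12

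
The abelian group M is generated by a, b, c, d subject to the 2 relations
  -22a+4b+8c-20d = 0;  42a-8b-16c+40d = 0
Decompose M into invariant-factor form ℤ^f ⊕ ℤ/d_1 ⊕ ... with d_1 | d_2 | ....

rank_ℚ(R)=2; free=4−2=2
SNF(R) diag = [2, 4] → torsion [2, 4]

Answer: M ≅ ℤ^2 ⊕ ℤ/2 ⊕ ℤ/4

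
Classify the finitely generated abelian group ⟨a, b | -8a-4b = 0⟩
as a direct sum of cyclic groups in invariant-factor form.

Answer: M ≅ ℤ^1 ⊕ ℤ/4

Derivation:
rank_ℚ(R)=1; free=2−1=1
SNF(R) diag = [4] → torsion [4]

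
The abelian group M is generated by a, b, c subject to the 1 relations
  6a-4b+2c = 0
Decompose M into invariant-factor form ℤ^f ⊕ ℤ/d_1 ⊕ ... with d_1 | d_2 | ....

rank_ℚ(R)=1; free=3−1=2
SNF(R) diag = [2] → torsion [2]

Answer: M ≅ ℤ^2 ⊕ ℤ/2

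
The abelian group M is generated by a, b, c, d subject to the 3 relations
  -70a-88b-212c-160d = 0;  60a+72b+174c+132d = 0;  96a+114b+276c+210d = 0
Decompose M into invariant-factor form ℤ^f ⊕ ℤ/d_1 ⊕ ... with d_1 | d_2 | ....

Answer: M ≅ ℤ^1 ⊕ ℤ/2 ⊕ ℤ/6 ⊕ ℤ/6

Derivation:
rank_ℚ(R)=3; free=4−3=1
SNF(R) diag = [2, 6, 6] → torsion [2, 6, 6]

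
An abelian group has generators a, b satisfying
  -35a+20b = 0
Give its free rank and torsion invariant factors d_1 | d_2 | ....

rank_ℚ(R)=1; free=2−1=1
SNF(R) diag = [5] → torsion [5]

Answer: M ≅ ℤ^1 ⊕ ℤ/5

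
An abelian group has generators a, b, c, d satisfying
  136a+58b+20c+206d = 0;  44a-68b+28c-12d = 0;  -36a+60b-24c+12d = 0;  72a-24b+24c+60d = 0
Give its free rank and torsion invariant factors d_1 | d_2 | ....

Answer: M ≅ ℤ/2 ⊕ ℤ/4 ⊕ ℤ/12 ⊕ ℤ/36

Derivation:
rank_ℚ(R)=4; free=4−4=0
SNF(R) diag = [2, 4, 12, 36] → torsion [2, 4, 12, 36]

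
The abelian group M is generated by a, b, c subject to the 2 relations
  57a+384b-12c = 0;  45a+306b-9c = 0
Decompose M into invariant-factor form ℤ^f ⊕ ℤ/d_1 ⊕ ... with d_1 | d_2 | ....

rank_ℚ(R)=2; free=3−2=1
SNF(R) diag = [3, 9] → torsion [3, 9]

Answer: M ≅ ℤ^1 ⊕ ℤ/3 ⊕ ℤ/9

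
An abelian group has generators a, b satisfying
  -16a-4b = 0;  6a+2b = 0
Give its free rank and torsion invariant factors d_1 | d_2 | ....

Answer: M ≅ ℤ/2 ⊕ ℤ/4

Derivation:
rank_ℚ(R)=2; free=2−2=0
SNF(R) diag = [2, 4] → torsion [2, 4]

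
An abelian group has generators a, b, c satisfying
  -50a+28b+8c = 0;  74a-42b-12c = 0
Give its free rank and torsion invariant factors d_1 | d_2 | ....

Answer: M ≅ ℤ^1 ⊕ ℤ/2 ⊕ ℤ/2

Derivation:
rank_ℚ(R)=2; free=3−2=1
SNF(R) diag = [2, 2] → torsion [2, 2]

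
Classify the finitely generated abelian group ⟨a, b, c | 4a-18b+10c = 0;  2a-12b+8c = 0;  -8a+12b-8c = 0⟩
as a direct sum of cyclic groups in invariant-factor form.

rank_ℚ(R)=3; free=3−3=0
SNF(R) diag = [2, 6, 12] → torsion [2, 6, 12]

Answer: M ≅ ℤ/2 ⊕ ℤ/6 ⊕ ℤ/12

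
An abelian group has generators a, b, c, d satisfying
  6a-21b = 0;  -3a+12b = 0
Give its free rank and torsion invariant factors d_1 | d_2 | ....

Answer: M ≅ ℤ^2 ⊕ ℤ/3 ⊕ ℤ/3

Derivation:
rank_ℚ(R)=2; free=4−2=2
SNF(R) diag = [3, 3] → torsion [3, 3]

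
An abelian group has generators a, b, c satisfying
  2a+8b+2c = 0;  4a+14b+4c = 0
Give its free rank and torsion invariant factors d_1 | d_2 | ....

rank_ℚ(R)=2; free=3−2=1
SNF(R) diag = [2, 2] → torsion [2, 2]

Answer: M ≅ ℤ^1 ⊕ ℤ/2 ⊕ ℤ/2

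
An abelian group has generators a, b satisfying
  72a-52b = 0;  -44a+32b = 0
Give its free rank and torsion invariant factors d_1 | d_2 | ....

rank_ℚ(R)=2; free=2−2=0
SNF(R) diag = [4, 4] → torsion [4, 4]

Answer: M ≅ ℤ/4 ⊕ ℤ/4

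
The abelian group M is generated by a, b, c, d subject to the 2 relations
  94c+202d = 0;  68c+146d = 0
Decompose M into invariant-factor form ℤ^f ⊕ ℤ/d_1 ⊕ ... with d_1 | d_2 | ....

rank_ℚ(R)=2; free=4−2=2
SNF(R) diag = [2, 6] → torsion [2, 6]

Answer: M ≅ ℤ^2 ⊕ ℤ/2 ⊕ ℤ/6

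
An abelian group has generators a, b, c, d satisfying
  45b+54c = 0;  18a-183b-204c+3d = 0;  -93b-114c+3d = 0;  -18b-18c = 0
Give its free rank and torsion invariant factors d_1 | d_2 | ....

rank_ℚ(R)=4; free=4−4=0
SNF(R) diag = [3, 9, 18, 18] → torsion [3, 9, 18, 18]

Answer: M ≅ ℤ/3 ⊕ ℤ/9 ⊕ ℤ/18 ⊕ ℤ/18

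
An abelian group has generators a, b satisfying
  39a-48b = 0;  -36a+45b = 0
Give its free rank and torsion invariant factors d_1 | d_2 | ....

Answer: M ≅ ℤ/3 ⊕ ℤ/9

Derivation:
rank_ℚ(R)=2; free=2−2=0
SNF(R) diag = [3, 9] → torsion [3, 9]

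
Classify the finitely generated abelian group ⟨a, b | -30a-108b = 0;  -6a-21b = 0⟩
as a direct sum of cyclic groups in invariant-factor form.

Answer: M ≅ ℤ/3 ⊕ ℤ/6

Derivation:
rank_ℚ(R)=2; free=2−2=0
SNF(R) diag = [3, 6] → torsion [3, 6]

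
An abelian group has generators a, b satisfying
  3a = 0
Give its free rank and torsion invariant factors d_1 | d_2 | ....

rank_ℚ(R)=1; free=2−1=1
SNF(R) diag = [3] → torsion [3]

Answer: M ≅ ℤ^1 ⊕ ℤ/3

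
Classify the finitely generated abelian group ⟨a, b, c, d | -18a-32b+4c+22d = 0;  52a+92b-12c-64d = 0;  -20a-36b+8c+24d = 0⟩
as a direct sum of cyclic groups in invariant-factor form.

rank_ℚ(R)=3; free=4−3=1
SNF(R) diag = [2, 4, 4] → torsion [2, 4, 4]

Answer: M ≅ ℤ^1 ⊕ ℤ/2 ⊕ ℤ/4 ⊕ ℤ/4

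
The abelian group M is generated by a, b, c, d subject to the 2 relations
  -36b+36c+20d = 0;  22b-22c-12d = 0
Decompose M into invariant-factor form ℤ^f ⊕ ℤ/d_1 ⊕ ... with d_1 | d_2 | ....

rank_ℚ(R)=2; free=4−2=2
SNF(R) diag = [2, 4] → torsion [2, 4]

Answer: M ≅ ℤ^2 ⊕ ℤ/2 ⊕ ℤ/4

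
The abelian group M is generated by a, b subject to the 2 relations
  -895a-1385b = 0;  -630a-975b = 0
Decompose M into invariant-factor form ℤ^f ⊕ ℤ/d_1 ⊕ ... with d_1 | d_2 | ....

Answer: M ≅ ℤ/5 ⊕ ℤ/15

Derivation:
rank_ℚ(R)=2; free=2−2=0
SNF(R) diag = [5, 15] → torsion [5, 15]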